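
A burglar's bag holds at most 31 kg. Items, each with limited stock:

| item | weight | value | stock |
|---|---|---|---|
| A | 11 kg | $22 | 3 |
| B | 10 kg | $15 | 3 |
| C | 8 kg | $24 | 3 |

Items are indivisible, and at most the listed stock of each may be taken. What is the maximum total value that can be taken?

$72

Best selections within weight 31 and stock limits:
- 3×C: weight 24, value 72
- 1×A + 2×C: weight 27, value 70
- 2×A + 1×C: weight 30, value 68
- 1×B + 2×C: weight 26, value 63
Best: $72.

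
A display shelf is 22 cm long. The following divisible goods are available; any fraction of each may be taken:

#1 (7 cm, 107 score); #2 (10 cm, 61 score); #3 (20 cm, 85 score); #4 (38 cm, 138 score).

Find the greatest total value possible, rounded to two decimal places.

Take in order of value per unit:
- #1 (107/7 per unit): all 7 → value 107, running total 107.00
- #2 (61/10 per unit): all 10 → value 61, running total 168.00
- #3 (85/20 per unit): 5 of 20 → value 5×85/20 = 21.2500, running total 189.25
Total 189.25.

189.25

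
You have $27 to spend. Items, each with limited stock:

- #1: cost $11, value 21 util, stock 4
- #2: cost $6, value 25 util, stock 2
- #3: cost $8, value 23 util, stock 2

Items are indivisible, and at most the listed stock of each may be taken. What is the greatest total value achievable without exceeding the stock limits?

Top feasible selections:
- 2×#2 + 1×#3: cost 20, value 73
- 1×#2 + 2×#3: cost 22, value 71
- 1×#1 + 2×#2: cost 23, value 71
- 1×#1 + 1×#2 + 1×#3: cost 25, value 69
Best: 73 util.

73 util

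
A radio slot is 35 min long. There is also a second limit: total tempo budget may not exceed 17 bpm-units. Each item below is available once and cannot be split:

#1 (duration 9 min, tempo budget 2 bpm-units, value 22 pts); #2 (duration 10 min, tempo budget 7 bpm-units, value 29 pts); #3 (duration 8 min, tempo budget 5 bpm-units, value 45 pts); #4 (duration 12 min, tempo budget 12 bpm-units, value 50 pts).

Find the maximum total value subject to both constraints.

Feasible sets respecting both limits:
- #1+#2+#3: duration 27, tempo budget 14, value 96
- #3+#4: duration 20, tempo budget 17, value 95
- #2+#3: duration 18, tempo budget 12, value 74
- #1+#4: duration 21, tempo budget 14, value 72
Best: 96 pts.

96 pts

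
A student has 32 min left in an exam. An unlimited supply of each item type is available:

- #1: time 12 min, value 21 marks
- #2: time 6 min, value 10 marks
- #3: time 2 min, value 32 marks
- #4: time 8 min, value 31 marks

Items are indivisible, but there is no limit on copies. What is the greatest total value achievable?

Best value-per-unit is #3 at 32/2, and filling with it alone uses time 16×2=32. No mix of the others beats 16×32 = 512.

512 marks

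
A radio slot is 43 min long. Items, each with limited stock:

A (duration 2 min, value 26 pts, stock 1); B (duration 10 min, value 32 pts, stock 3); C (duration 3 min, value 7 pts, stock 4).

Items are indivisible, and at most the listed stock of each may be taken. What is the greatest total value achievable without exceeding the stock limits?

143 pts

Best selections within duration 43 and stock limits:
- 1×A + 3×B + 3×C: duration 41, value 143
- 1×A + 3×B + 2×C: duration 38, value 136
Best: 143 pts.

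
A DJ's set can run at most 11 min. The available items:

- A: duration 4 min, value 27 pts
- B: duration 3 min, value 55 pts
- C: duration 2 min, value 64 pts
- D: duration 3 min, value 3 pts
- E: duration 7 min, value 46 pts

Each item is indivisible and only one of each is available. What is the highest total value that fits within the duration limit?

Check high-value combinations within 11 min:
- A+B+C: duration 4+3+2=9, value 27+55+64=146
- B+C+D: duration 3+2+3=8, value 55+64+3=122
- B+C: duration 3+2=5, value 55+64=119
Best: 146 pts.

146 pts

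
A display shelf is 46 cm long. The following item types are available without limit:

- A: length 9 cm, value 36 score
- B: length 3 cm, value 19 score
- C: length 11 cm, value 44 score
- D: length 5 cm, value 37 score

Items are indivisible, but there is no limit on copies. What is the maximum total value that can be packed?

334 score

Best value-per-unit is D at 37/5; filling with it alone gives 9×37 = 333.
Optimal mix: 2×B + 8×D → length 46, value 334.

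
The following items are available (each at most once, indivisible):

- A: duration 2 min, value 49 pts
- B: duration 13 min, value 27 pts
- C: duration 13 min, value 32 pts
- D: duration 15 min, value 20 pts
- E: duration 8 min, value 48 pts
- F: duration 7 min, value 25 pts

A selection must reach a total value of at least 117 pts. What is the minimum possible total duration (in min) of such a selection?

Subsets with value ≥ 117, sorted by total duration:
- A+E+F: duration 17, value 122
- A+C+E: duration 23, value 129
- A+B+E: duration 23, value 124
- A+D+E: duration 25, value 117
Minimum duration: 17 min.

17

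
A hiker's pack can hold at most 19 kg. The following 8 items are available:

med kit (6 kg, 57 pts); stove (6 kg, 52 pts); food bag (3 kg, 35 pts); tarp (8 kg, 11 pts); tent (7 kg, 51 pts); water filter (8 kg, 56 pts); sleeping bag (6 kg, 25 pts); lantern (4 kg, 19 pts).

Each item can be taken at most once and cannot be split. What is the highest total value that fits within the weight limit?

Check high-value combinations within 19 kg:
- med kit+stove+food bag+lantern: weight 6+6+3+4=19, value 57+52+35+19=163
- med kit+stove+tent: weight 6+6+7=19, value 57+52+51=160
- med kit+food bag+water filter: weight 6+3+8=17, value 57+35+56=148
- med kit+stove+food bag: weight 6+6+3=15, value 57+52+35=144
- med kit+food bag+tent: weight 6+3+7=16, value 57+35+51=143
Best: 163 pts.

163 pts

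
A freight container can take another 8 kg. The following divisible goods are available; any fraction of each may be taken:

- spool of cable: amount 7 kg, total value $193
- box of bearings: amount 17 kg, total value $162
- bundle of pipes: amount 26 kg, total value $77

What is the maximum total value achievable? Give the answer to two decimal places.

Take in order of value per unit:
- spool of cable (193/7 per unit): all 7 → value 193, running total 193.00
- box of bearings (162/17 per unit): 1 of 17 → value 1×162/17 = 9.5294, running total 202.53
Total 202.53.

202.53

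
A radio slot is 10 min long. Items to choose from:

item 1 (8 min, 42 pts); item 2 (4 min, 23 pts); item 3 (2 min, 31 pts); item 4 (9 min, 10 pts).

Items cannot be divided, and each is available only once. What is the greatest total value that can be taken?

73 pts

Check high-value combinations within 10 min:
- item 1+item 3: duration 8+2=10, value 42+31=73
- item 2+item 3: duration 4+2=6, value 23+31=54
- item 1: duration 8, value 42
- item 3: duration 2, value 31
Best: 73 pts.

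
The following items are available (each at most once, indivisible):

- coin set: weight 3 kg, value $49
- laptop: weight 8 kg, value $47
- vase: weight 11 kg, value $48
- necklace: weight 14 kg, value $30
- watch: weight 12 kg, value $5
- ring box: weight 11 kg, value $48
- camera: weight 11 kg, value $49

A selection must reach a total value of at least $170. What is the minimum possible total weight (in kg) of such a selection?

33

Subsets with value ≥ 170, sorted by total weight:
- coin set+laptop+vase+camera: weight 33, value 193
- coin set+laptop+ring box+camera: weight 33, value 193
Minimum weight: 33 kg.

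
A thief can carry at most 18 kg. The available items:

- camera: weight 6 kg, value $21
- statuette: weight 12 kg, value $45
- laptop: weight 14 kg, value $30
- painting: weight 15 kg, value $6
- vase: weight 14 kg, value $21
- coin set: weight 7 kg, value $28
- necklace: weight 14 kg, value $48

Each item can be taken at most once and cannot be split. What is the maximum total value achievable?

$66

This is a 0/1 knapsack; check combinations near the capacity.
- camera+statuette: weight 6+12=18, value 21+45=66
- camera+coin set: weight 6+7=13, value 21+28=49
- necklace: weight 14, value 48
- statuette: weight 12, value 45
Best: $66.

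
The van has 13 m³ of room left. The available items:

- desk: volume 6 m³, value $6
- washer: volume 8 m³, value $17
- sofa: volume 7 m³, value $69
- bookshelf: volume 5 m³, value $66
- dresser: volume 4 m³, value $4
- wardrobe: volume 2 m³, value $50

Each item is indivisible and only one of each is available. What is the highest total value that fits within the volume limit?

$135

Check high-value combinations within 13 m³:
- sofa+bookshelf: volume 7+5=12, value 69+66=135
- sofa+dresser+wardrobe: volume 7+4+2=13, value 69+4+50=123
- desk+bookshelf+wardrobe: volume 6+5+2=13, value 6+66+50=122
- bookshelf+dresser+wardrobe: volume 5+4+2=11, value 66+4+50=120
Best: $135.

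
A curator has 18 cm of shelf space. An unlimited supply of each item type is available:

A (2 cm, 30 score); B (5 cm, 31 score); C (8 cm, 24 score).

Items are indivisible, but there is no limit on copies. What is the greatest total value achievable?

Best value-per-unit is A at 30/2, and filling with it alone uses length 9×2=18. No mix of the others beats 9×30 = 270.

270 score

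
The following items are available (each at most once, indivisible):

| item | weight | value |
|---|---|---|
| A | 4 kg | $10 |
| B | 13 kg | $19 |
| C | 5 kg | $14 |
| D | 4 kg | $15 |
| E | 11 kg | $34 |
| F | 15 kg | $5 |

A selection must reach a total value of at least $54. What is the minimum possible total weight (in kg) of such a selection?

19

Subsets with value ≥ 54, sorted by total weight:
- A+D+E: weight 19, value 59
- C+D+E: weight 20, value 63
- A+C+E: weight 20, value 58
Minimum weight: 19 kg.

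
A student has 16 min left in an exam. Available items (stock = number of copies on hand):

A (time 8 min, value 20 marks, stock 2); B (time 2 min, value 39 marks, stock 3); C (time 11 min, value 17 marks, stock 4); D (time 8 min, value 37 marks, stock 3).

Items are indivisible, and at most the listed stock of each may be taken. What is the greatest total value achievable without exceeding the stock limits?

Top feasible selections:
- 3×B + 1×D: time 14, value 154
- 1×A + 3×B: time 14, value 137
Best: 154 marks.

154 marks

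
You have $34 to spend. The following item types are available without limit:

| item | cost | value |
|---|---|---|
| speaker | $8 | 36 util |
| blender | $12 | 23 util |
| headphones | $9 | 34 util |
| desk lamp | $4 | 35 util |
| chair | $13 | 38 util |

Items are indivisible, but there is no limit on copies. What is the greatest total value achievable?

Best value-per-unit is desk lamp at 35/4, and filling with it alone uses cost 8×4=32. No mix of the others beats 8×35 = 280.

280 util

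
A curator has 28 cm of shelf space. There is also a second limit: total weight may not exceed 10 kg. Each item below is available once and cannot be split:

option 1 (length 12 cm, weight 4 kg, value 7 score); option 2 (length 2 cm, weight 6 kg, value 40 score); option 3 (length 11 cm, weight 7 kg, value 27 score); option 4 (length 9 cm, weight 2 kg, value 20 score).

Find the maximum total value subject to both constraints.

60 score

Feasible sets respecting both limits:
- option 2+option 4: length 11, weight 8, value 60
- option 1+option 2: length 14, weight 10, value 47
- option 3+option 4: length 20, weight 9, value 47
Best: 60 score.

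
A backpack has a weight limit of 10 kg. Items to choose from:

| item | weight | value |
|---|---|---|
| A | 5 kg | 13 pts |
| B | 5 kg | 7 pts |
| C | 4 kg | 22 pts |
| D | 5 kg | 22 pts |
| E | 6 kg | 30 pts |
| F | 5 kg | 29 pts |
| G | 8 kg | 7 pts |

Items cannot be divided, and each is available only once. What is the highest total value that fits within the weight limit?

Check high-value combinations within 10 kg:
- C+E: weight 4+6=10, value 22+30=52
- C+F: weight 4+5=9, value 22+29=51
- D+F: weight 5+5=10, value 22+29=51
Best: 52 pts.

52 pts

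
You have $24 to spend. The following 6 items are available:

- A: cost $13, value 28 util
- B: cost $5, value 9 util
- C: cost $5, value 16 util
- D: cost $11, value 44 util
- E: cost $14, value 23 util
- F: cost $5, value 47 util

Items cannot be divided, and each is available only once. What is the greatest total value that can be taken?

107 util

Check high-value combinations within $24:
- C+D+F: cost 5+11+5=21, value 16+44+47=107
- B+D+F: cost 5+11+5=21, value 9+44+47=100
- D+F: cost 11+5=16, value 44+47=91
Best: 107 util.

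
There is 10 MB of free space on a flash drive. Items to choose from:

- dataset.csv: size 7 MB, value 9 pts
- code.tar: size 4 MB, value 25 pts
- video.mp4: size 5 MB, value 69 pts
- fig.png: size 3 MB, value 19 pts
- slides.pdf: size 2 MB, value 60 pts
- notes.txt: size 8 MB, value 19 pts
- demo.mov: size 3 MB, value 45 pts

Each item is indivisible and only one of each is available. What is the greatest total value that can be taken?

Check high-value combinations within 10 MB:
- video.mp4+slides.pdf+demo.mov: size 5+2+3=10, value 69+60+45=174
- video.mp4+fig.png+slides.pdf: size 5+3+2=10, value 69+19+60=148
- code.tar+slides.pdf+demo.mov: size 4+2+3=9, value 25+60+45=130
- video.mp4+slides.pdf: size 5+2=7, value 69+60=129
- fig.png+slides.pdf+demo.mov: size 3+2+3=8, value 19+60+45=124
Best: 174 pts.

174 pts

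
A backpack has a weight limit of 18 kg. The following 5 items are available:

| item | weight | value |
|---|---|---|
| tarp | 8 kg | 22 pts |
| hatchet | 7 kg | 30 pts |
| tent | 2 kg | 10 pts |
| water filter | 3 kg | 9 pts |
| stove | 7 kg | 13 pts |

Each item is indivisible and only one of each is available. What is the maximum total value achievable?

62 pts

Check high-value combinations within 18 kg:
- tarp+hatchet+tent: weight 8+7+2=17, value 22+30+10=62
- tarp+hatchet+water filter: weight 8+7+3=18, value 22+30+9=61
- hatchet+tent+stove: weight 7+2+7=16, value 30+10+13=53
Best: 62 pts.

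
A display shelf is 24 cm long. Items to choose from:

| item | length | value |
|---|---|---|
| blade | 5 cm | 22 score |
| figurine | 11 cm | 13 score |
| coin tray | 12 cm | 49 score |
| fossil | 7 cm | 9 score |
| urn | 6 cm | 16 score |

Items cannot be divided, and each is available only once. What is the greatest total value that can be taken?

This is a 0/1 knapsack; check combinations near the capacity.
- blade+coin tray+urn: length 5+12+6=23, value 22+49+16=87
- blade+coin tray+fossil: length 5+12+7=24, value 22+49+9=80
- blade+coin tray: length 5+12=17, value 22+49=71
- coin tray+urn: length 12+6=18, value 49+16=65
Best: 87 score.

87 score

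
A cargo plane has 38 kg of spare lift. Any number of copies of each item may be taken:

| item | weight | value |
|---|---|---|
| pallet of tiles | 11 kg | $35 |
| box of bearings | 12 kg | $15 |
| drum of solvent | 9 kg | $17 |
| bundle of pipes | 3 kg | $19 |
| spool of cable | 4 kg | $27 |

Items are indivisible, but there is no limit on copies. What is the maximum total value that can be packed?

Best value-per-unit is spool of cable at 27/4; filling with it alone gives 9×27 = 243.
Optimal mix: 2×bundle of pipes + 8×spool of cable → weight 38, value 254.

$254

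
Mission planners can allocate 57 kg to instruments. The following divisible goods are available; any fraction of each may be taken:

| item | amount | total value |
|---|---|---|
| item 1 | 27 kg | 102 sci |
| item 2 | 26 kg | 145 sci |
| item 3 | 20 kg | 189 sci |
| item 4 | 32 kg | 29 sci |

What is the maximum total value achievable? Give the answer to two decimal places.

375.56

Take in order of value per unit:
- item 3 (189/20 per unit): all 20 → value 189, running total 189.00
- item 2 (145/26 per unit): all 26 → value 145, running total 334.00
- item 1 (102/27 per unit): 11 of 27 → value 11×102/27 = 41.5556, running total 375.56
Total 375.56.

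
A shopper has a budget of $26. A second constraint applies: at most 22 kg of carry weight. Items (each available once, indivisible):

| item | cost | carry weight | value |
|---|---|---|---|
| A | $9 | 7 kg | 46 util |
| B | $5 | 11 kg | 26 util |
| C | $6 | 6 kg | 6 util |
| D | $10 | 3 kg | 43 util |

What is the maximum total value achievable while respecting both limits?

Feasible sets respecting both limits:
- A+B+D: cost 24, carry weight 21, value 115
- A+C+D: cost 25, carry weight 16, value 95
- A+D: cost 19, carry weight 10, value 89
Best: 115 util.

115 util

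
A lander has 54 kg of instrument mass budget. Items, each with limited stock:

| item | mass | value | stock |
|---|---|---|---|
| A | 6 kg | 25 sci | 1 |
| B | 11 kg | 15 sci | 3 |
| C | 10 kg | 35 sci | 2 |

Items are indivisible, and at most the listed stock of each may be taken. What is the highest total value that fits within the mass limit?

Top feasible selections:
- 1×A + 2×B + 2×C: mass 48, value 125
- 3×B + 2×C: mass 53, value 115
- 1×A + 1×B + 2×C: mass 37, value 110
- 1×A + 3×B + 1×C: mass 49, value 105
Best: 125 sci.

125 sci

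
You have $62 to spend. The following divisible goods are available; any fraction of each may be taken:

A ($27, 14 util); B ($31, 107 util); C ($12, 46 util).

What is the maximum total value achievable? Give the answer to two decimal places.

162.85

Take in order of value per unit:
- C (46/12 per unit): all 12 → value 46, running total 46.00
- B (107/31 per unit): all 31 → value 107, running total 153.00
- A (14/27 per unit): 19 of 27 → value 19×14/27 = 9.8519, running total 162.85
Total 162.85.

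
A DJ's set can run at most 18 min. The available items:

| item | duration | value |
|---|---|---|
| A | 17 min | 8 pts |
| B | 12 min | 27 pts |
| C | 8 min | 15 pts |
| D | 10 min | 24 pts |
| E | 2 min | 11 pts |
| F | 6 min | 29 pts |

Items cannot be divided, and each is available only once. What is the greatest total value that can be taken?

Check high-value combinations within 18 min:
- D+E+F: duration 10+2+6=18, value 24+11+29=64
- B+F: duration 12+6=18, value 27+29=56
- C+E+F: duration 8+2+6=16, value 15+11+29=55
- D+F: duration 10+6=16, value 24+29=53
Best: 64 pts.

64 pts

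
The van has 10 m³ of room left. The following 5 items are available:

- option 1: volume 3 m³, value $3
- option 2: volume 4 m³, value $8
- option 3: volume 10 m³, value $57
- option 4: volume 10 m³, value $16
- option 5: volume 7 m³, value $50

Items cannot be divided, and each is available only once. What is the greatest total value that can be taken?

Check high-value combinations within 10 m³:
- option 3: volume 10, value 57
- option 1+option 5: volume 3+7=10, value 3+50=53
- option 5: volume 7, value 50
- option 4: volume 10, value 16
Best: $57.

$57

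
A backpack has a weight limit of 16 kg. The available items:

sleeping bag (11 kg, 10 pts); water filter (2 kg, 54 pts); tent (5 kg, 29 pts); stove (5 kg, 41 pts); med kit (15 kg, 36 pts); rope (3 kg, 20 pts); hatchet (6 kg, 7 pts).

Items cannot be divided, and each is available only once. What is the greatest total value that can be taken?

144 pts

Check high-value combinations within 16 kg:
- water filter+tent+stove+rope: weight 2+5+5+3=15, value 54+29+41+20=144
- water filter+tent+stove: weight 2+5+5=12, value 54+29+41=124
- water filter+stove+rope+hatchet: weight 2+5+3+6=16, value 54+41+20+7=122
- water filter+stove+rope: weight 2+5+3=10, value 54+41+20=115
- water filter+tent+rope+hatchet: weight 2+5+3+6=16, value 54+29+20+7=110
Best: 144 pts.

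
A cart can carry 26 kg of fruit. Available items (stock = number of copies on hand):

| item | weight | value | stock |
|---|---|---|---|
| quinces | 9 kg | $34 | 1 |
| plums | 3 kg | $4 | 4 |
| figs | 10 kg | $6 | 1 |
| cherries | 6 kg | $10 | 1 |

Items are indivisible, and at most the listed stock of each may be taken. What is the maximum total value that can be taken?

$56

Best selections within weight 26 and stock limits:
- 1×quinces + 3×plums + 1×cherries: weight 24, value 56
- 1×quinces + 2×plums + 1×cherries: weight 21, value 52
- 1×quinces + 4×plums: weight 21, value 50
- 1×quinces + 1×figs + 1×cherries: weight 25, value 50
Best: $56.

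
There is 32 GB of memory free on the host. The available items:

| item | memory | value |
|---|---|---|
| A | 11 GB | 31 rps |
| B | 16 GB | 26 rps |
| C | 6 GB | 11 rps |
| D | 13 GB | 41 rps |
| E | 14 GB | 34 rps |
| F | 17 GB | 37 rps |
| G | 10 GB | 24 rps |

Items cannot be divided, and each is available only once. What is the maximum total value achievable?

83 rps

Check high-value combinations within 32 GB:
- A+C+D: memory 11+6+13=30, value 31+11+41=83
- D+F: memory 13+17=30, value 41+37=78
- C+D+G: memory 6+13+10=29, value 11+41+24=76
- A+C+E: memory 11+6+14=31, value 31+11+34=76
Best: 83 rps.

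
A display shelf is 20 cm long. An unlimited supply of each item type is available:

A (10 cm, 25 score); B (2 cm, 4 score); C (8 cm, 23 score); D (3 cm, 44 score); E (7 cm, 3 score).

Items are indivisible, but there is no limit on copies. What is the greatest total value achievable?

Best value-per-unit is D at 44/3; filling with it alone gives 6×44 = 264.
Optimal mix: 1×B + 6×D → length 20, value 268.

268 score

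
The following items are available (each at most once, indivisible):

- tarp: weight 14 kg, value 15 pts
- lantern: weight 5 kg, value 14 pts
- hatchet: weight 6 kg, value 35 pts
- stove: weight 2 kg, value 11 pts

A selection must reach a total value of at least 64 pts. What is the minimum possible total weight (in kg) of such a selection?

Subsets with value ≥ 64, sorted by total weight:
- tarp+lantern+hatchet: weight 25, value 64
- tarp+lantern+hatchet+stove: weight 27, value 75
Minimum weight: 25 kg.

25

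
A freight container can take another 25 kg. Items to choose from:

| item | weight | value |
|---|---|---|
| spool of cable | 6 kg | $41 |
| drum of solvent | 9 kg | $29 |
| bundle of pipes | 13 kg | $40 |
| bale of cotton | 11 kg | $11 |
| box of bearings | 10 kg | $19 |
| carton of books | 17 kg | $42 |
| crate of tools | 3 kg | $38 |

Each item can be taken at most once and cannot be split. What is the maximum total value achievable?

Check high-value combinations within 25 kg:
- spool of cable+bundle of pipes+crate of tools: weight 6+13+3=22, value 41+40+38=119
- spool of cable+drum of solvent+crate of tools: weight 6+9+3=18, value 41+29+38=108
- drum of solvent+bundle of pipes+crate of tools: weight 9+13+3=25, value 29+40+38=107
- spool of cable+box of bearings+crate of tools: weight 6+10+3=19, value 41+19+38=98
Best: $119.

$119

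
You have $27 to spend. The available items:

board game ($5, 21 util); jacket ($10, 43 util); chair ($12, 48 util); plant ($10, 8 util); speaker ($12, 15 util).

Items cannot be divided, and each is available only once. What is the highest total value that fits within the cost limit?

112 util

Check high-value combinations within $27:
- board game+jacket+chair: cost 5+10+12=27, value 21+43+48=112
- jacket+chair: cost 10+12=22, value 43+48=91
- board game+jacket+speaker: cost 5+10+12=27, value 21+43+15=79
- board game+chair+plant: cost 5+12+10=27, value 21+48+8=77
- board game+jacket+plant: cost 5+10+10=25, value 21+43+8=72
Best: 112 util.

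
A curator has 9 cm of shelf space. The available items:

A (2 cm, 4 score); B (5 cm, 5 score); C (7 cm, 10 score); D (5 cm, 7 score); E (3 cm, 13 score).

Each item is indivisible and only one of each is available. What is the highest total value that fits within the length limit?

20 score

Check high-value combinations within 9 cm:
- D+E: length 5+3=8, value 7+13=20
- B+E: length 5+3=8, value 5+13=18
- A+E: length 2+3=5, value 4+13=17
Best: 20 score.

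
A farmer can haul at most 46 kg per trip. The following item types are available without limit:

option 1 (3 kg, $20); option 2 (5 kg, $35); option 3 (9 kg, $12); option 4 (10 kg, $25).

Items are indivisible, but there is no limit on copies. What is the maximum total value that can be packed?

Best value-per-unit is option 2 at 35/5; filling with it alone gives 9×35 = 315.
Optimal mix: 2×option 1 + 8×option 2 → weight 46, value 320.

$320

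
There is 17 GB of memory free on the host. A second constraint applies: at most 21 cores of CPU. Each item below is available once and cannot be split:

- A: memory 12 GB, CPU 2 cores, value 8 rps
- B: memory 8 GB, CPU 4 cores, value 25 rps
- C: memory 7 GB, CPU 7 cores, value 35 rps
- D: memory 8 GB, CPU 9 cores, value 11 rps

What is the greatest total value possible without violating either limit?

Feasible sets respecting both limits:
- B+C: memory 15, CPU 11, value 60
- C+D: memory 15, CPU 16, value 46
- B+D: memory 16, CPU 13, value 36
Best: 60 rps.

60 rps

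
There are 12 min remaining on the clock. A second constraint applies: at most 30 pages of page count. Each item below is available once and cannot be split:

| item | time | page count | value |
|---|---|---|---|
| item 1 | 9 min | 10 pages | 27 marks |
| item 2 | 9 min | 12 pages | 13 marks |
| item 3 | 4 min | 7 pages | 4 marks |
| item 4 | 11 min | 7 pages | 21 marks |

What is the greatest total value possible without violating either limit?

27 marks

Feasible sets respecting both limits:
- item 1: time 9, page count 10, value 27
- item 4: time 11, page count 7, value 21
- item 2: time 9, page count 12, value 13
- item 3: time 4, page count 7, value 4
Best: 27 marks.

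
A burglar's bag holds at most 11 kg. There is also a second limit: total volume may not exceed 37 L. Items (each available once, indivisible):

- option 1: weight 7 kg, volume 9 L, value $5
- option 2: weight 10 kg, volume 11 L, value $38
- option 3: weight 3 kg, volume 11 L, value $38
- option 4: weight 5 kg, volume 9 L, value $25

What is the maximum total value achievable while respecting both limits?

Feasible sets respecting both limits:
- option 3+option 4: weight 8, volume 20, value 63
- option 1+option 3: weight 10, volume 20, value 43
- option 2: weight 10, volume 11, value 38
- option 3: weight 3, volume 11, value 38
Best: $63.

$63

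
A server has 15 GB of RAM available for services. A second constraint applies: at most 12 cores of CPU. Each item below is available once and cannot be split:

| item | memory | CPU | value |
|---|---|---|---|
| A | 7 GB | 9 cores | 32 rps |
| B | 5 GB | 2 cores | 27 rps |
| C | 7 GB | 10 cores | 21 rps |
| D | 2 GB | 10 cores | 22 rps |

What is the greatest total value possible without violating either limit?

59 rps

Feasible sets respecting both limits:
- A+B: memory 12, CPU 11, value 59
- B+D: memory 7, CPU 12, value 49
- B+C: memory 12, CPU 12, value 48
- A: memory 7, CPU 9, value 32
Best: 59 rps.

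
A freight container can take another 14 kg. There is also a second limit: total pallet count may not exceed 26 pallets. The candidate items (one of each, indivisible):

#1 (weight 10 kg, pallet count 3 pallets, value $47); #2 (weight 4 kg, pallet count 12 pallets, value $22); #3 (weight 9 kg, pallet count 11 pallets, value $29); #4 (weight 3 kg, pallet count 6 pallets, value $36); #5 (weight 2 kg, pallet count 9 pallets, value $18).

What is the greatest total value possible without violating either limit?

Feasible sets respecting both limits:
- #1+#4: weight 13, pallet count 9, value 83
- #3+#4+#5: weight 14, pallet count 26, value 83
- #1+#2: weight 14, pallet count 15, value 69
Best: $83.

$83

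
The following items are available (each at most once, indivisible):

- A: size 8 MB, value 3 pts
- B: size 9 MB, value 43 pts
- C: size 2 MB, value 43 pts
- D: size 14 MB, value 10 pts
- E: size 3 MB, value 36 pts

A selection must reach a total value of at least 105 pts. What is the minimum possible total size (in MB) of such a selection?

Subsets with value ≥ 105, sorted by total size:
- B+C+E: size 14, value 122
- A+B+C+E: size 22, value 125
Minimum size: 14 MB.

14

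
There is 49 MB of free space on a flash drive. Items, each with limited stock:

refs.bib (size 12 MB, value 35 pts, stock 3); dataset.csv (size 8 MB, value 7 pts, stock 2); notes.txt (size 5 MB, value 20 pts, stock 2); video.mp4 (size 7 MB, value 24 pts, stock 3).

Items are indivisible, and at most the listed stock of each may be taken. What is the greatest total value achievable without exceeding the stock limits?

Best selections within size 49 and stock limits:
- 2×refs.bib + 2×notes.txt + 2×video.mp4: size 48, value 158
- 3×refs.bib + 1×notes.txt + 1×video.mp4: size 48, value 149
- 1×refs.bib + 2×notes.txt + 3×video.mp4: size 43, value 147
- 3×refs.bib + 2×notes.txt: size 46, value 145
Best: 158 pts.

158 pts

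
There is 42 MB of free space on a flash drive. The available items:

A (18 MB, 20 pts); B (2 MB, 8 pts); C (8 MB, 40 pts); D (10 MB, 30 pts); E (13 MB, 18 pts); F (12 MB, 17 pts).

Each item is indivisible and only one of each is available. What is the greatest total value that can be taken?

Check high-value combinations within 42 MB:
- A+B+C+D: size 18+2+8+10=38, value 20+8+40+30=98
- B+C+D+E: size 2+8+10+13=33, value 8+40+30+18=96
- B+C+D+F: size 2+8+10+12=32, value 8+40+30+17=95
- A+C+D: size 18+8+10=36, value 20+40+30=90
Best: 98 pts.

98 pts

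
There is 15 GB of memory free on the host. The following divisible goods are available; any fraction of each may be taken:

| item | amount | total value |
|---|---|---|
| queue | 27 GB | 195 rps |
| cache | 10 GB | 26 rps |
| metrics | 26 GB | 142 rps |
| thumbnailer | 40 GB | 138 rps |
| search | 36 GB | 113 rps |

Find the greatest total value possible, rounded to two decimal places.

108.33

Take in order of value per unit:
- queue (195/27 per unit): 15 of 27 → value 15×195/27 = 108.3333, running total 108.33
Total 108.33.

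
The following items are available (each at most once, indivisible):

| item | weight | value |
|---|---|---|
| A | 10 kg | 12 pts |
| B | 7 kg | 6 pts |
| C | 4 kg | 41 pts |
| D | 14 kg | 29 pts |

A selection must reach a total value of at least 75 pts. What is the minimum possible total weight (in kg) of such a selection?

Subsets with value ≥ 75, sorted by total weight:
- B+C+D: weight 25, value 76
- A+C+D: weight 28, value 82
- A+B+C+D: weight 35, value 88
Minimum weight: 25 kg.

25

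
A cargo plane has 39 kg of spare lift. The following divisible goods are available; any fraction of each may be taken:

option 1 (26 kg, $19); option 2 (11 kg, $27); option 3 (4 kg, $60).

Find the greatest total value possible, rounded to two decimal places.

104.54

Take in order of value per unit:
- option 3 (60/4 per unit): all 4 → value 60, running total 60.00
- option 2 (27/11 per unit): all 11 → value 27, running total 87.00
- option 1 (19/26 per unit): 24 of 26 → value 24×19/26 = 17.5385, running total 104.54
Total 104.54.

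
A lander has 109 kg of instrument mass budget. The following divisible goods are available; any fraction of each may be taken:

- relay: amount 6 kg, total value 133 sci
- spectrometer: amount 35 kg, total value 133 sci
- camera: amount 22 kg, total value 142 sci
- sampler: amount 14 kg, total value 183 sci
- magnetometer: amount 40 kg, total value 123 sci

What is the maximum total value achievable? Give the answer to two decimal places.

Take in order of value per unit:
- relay (133/6 per unit): all 6 → value 133, running total 133.00
- sampler (183/14 per unit): all 14 → value 183, running total 316.00
- camera (142/22 per unit): all 22 → value 142, running total 458.00
- spectrometer (133/35 per unit): all 35 → value 133, running total 591.00
- magnetometer (123/40 per unit): 32 of 40 → value 32×123/40 = 98.4000, running total 689.40
Total 689.40.

689.40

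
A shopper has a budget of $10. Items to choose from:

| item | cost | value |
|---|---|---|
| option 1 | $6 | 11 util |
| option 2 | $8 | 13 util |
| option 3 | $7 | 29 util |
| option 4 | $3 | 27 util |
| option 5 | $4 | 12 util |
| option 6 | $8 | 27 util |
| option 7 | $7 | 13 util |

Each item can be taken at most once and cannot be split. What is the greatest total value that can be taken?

Check high-value combinations within $10:
- option 3+option 4: cost 7+3=10, value 29+27=56
- option 4+option 7: cost 3+7=10, value 27+13=40
- option 4+option 5: cost 3+4=7, value 27+12=39
Best: 56 util.

56 util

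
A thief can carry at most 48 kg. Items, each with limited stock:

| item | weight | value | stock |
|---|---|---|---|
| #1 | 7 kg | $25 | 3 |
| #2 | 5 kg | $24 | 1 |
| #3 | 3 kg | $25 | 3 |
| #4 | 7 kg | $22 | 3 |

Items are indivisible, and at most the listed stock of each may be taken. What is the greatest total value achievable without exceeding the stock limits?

Top feasible selections:
- 3×#1 + 1×#2 + 3×#3 + 1×#4: weight 42, value 196
- 3×#1 + 3×#3 + 2×#4: weight 44, value 194
Best: $196.

$196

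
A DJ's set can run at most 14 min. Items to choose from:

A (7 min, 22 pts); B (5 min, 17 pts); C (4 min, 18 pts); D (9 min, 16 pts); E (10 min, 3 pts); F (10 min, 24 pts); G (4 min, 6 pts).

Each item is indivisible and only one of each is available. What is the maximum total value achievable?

Check high-value combinations within 14 min:
- C+F: duration 4+10=14, value 18+24=42
- B+C+G: duration 5+4+4=13, value 17+18+6=41
- A+C: duration 7+4=11, value 22+18=40
Best: 42 pts.

42 pts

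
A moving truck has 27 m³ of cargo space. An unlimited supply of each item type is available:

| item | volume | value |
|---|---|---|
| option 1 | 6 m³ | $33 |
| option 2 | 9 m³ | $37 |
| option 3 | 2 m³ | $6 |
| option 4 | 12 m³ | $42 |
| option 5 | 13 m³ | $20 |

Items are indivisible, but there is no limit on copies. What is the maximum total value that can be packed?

$138

Best value-per-unit is option 1 at 33/6; filling with it alone gives 4×33 = 132.
Optimal mix: 4×option 1 + 1×option 3 → volume 26, value 138.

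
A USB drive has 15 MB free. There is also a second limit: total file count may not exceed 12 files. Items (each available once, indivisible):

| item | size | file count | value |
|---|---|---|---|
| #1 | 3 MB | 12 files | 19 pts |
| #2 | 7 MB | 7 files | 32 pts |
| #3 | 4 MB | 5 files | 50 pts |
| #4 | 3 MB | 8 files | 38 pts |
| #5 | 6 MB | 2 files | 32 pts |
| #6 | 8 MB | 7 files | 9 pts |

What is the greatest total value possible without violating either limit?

Feasible sets respecting both limits:
- #2+#3: size 11, file count 12, value 82
- #3+#5: size 10, file count 7, value 82
- #4+#5: size 9, file count 10, value 70
Best: 82 pts.

82 pts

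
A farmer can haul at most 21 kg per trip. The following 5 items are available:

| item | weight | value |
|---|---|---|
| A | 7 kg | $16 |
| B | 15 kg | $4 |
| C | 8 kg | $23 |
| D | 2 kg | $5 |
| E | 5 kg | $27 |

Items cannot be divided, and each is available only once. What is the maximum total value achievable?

This is a 0/1 knapsack; check combinations near the capacity.
- A+C+E: weight 7+8+5=20, value 16+23+27=66
- C+D+E: weight 8+2+5=15, value 23+5+27=55
- C+E: weight 8+5=13, value 23+27=50
Best: $66.

$66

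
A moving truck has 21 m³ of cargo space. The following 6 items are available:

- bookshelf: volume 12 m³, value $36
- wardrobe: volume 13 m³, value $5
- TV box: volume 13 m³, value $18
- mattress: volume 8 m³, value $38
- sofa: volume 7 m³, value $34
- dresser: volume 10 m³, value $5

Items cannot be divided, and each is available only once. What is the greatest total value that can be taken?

Check high-value combinations within 21 m³:
- bookshelf+mattress: volume 12+8=20, value 36+38=74
- mattress+sofa: volume 8+7=15, value 38+34=72
- bookshelf+sofa: volume 12+7=19, value 36+34=70
- TV box+mattress: volume 13+8=21, value 18+38=56
Best: $74.

$74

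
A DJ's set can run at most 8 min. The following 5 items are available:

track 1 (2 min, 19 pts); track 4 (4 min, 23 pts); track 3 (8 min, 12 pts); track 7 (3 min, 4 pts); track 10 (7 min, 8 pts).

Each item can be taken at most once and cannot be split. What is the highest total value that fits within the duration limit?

Check high-value combinations within 8 min:
- track 1+track 4: duration 2+4=6, value 19+23=42
- track 4+track 7: duration 4+3=7, value 23+4=27
- track 4: duration 4, value 23
- track 1+track 7: duration 2+3=5, value 19+4=23
- track 1: duration 2, value 19
Best: 42 pts.

42 pts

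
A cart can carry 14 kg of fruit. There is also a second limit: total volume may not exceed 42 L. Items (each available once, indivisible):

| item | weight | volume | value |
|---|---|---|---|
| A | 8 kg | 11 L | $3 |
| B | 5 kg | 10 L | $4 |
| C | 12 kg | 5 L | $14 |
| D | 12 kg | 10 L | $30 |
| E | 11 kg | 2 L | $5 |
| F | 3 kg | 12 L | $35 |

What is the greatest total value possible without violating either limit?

Feasible sets respecting both limits:
- E+F: weight 14, volume 14, value 40
- B+F: weight 8, volume 22, value 39
- A+F: weight 11, volume 23, value 38
Best: $40.

$40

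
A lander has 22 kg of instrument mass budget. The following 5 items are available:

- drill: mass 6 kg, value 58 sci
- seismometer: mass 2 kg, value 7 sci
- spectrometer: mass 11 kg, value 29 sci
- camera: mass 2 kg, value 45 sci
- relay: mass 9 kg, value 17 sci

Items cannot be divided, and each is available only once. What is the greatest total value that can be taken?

This is a 0/1 knapsack; check combinations near the capacity.
- drill+seismometer+spectrometer+camera: mass 6+2+11+2=21, value 58+7+29+45=139
- drill+spectrometer+camera: mass 6+11+2=19, value 58+29+45=132
- drill+seismometer+camera+relay: mass 6+2+2+9=19, value 58+7+45+17=127
Best: 139 sci.

139 sci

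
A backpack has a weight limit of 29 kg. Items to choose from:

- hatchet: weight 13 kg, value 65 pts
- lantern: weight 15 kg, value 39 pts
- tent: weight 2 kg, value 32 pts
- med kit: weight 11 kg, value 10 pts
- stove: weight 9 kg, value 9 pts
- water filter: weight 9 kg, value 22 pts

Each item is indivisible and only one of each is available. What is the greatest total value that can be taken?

Check high-value combinations within 29 kg:
- hatchet+tent+water filter: weight 13+2+9=24, value 65+32+22=119
- hatchet+tent+med kit: weight 13+2+11=26, value 65+32+10=107
- hatchet+tent+stove: weight 13+2+9=24, value 65+32+9=106
- hatchet+lantern: weight 13+15=28, value 65+39=104
Best: 119 pts.

119 pts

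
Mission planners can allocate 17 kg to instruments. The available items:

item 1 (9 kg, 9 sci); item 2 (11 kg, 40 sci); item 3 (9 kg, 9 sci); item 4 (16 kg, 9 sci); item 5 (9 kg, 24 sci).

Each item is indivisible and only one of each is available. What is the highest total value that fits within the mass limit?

40 sci

Check high-value combinations within 17 kg:
- item 2: mass 11, value 40
- item 5: mass 9, value 24
- item 1: mass 9, value 9
- item 3: mass 9, value 9
- item 4: mass 16, value 9
Best: 40 sci.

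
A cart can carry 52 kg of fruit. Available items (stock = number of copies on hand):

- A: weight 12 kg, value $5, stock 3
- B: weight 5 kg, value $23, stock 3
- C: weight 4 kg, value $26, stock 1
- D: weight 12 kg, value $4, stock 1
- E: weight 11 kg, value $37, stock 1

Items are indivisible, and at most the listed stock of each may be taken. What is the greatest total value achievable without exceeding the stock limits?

$137

Best selections within weight 52 and stock limits:
- 1×A + 3×B + 1×C + 1×E: weight 42, value 137
- 3×B + 1×C + 1×D + 1×E: weight 42, value 136
Best: $137.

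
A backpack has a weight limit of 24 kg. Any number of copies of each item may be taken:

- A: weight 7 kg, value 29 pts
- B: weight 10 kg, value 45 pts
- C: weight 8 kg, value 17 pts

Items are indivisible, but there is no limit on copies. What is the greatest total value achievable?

Best value-per-unit is B at 45/10; filling with it alone gives 2×45 = 90.
Optimal mix: 2×A + 1×B → weight 24, value 103.

103 pts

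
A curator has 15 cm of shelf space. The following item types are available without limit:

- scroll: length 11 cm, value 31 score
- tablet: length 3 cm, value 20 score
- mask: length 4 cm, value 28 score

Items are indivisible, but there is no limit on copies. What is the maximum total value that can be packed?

Best value-per-unit is mask at 28/4; filling with it alone gives 3×28 = 84.
Optimal mix: 1×tablet + 3×mask → length 15, value 104.

104 score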